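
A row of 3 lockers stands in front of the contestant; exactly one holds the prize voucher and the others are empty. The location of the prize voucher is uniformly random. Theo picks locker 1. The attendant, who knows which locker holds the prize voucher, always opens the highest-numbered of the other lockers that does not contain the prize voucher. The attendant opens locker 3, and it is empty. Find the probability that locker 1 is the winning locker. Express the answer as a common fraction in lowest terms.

1/2

Consider each possible location of the prize voucher in turn.
If it is in either of lockers 1 and 2 (prior 1/3 each): locker 3 is the highest-numbered option available, probability 1; weight (1/3)·1 = 1/3 each.
If it is in locker 3 (prior 1/3): the attendant opened locker 3, so this case is ruled out; weight (1/3)·0 = 0.
The weights sum to 2/3.
So P(the prize voucher in locker 1 | the attendant opened locker 3) = (1/3) / (2/3) = 1/2.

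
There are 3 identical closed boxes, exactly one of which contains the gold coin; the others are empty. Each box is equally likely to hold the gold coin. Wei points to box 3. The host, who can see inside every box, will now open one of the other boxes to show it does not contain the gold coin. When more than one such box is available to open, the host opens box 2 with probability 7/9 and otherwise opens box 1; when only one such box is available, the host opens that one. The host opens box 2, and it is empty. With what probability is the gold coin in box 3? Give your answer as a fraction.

Apply Bayes' rule, conditioning on where the gold coin actually is.
If it is in box 1 (prior 1/3): only box 2 is available, probability 1; weight (1/3)·1 = 1/3.
If it is in box 2 (prior 1/3): the host opened box 2, so this case is ruled out; weight (1/3)·0 = 0.
If it is in box 3 (prior 1/3): box 2 is available, opened with probability 7/9; weight (1/3)·(7/9) = 7/27.
The weights sum to 16/27.
So P(the gold coin in box 3 | the host opened box 2) = (7/27) / (16/27) = 7/16.

7/16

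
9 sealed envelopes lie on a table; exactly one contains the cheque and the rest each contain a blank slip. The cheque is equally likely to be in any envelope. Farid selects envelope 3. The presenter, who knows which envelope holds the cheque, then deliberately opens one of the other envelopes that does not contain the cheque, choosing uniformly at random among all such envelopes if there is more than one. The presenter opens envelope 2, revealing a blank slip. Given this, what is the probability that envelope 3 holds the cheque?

Apply Bayes' rule, conditioning on where the cheque actually is.
If it is in any of envelopes 1, 4, 5, 6, 7, 8, and 9 (prior 1/9 each): the presenter has 7 equally likely choices, so probability 1/7; weight (1/9)·(1/7) = 1/63 each.
If it is in envelope 2 (prior 1/9): the presenter opened envelope 2, so this case is ruled out; weight (1/9)·0 = 0.
If it is in envelope 3 (prior 1/9): the presenter has 8 equally likely choices, so probability 1/8; weight (1/9)·(1/8) = 1/72.
The weights sum to 1/8.
So P(the cheque in envelope 3 | the presenter opened envelope 2) = (1/72) / (1/8) = 1/9.

1/9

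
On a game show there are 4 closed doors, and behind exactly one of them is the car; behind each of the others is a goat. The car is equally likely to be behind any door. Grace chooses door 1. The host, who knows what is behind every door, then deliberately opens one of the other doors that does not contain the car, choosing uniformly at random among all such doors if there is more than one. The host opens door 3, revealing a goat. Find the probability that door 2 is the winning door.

3/8

Consider each possible location of the car in turn.
If it is behind door 1 (prior 1/4): the host has 3 equally likely choices, so probability 1/3; weight (1/4)·(1/3) = 1/12.
If it is behind either of doors 2 and 4 (prior 1/4 each): the host has 2 equally likely choices, so probability 1/2; weight (1/4)·(1/2) = 1/8 each.
If it is behind door 3 (prior 1/4): the host opened door 3, so this case is ruled out; weight (1/4)·0 = 0.
The weights sum to 1/3.
So P(the car behind door 2 | the host opened door 3) = (1/8) / (1/3) = 3/8.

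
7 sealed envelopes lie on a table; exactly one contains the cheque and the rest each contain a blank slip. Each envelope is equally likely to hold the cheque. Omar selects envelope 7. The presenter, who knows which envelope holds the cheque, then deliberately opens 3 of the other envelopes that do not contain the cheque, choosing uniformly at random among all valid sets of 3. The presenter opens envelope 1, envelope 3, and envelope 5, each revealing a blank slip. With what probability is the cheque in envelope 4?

Consider each possible location of the cheque in turn.
If it is in any of envelopes 1, 3, and 5 (prior 1/7 each): that envelope was opened and seen not to hold the prize — ruled out; weight (1/7)·0 = 0 each.
If it is in any of envelopes 2, 4, and 6 (prior 1/7 each): the presenter has 10 equally likely choices, so probability 1/10; weight (1/7)·(1/10) = 1/70 each.
If it is in envelope 7 (prior 1/7): the presenter has 20 equally likely choices, so probability 1/20; weight (1/7)·(1/20) = 1/140.
The weights sum to 1/20.
So P(the cheque in envelope 4 | the presenter opened envelope 1, envelope 3, and envelope 5) = (1/70) / (1/20) = 2/7.

2/7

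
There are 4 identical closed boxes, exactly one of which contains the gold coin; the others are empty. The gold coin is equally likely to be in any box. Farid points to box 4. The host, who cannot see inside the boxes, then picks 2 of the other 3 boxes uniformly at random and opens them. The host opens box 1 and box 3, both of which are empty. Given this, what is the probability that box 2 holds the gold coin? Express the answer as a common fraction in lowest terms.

Condition on the true location of the gold coin.
If it is in either of boxes 1 and 3 (prior 1/4 each): that box was opened and seen not to hold the prize — ruled out; weight (1/4)·0 = 0 each.
If it is in either of boxes 2 and 4 (prior 1/4 each): the host picks exactly this set with probability 1/3 regardless, and none is the prize; weight (1/4)·(1/3) = 1/12 each.
The weights sum to 1/6.
So P(the gold coin in box 2 | the host opened box 1 and box 3) = (1/12) / (1/6) = 1/2.

1/2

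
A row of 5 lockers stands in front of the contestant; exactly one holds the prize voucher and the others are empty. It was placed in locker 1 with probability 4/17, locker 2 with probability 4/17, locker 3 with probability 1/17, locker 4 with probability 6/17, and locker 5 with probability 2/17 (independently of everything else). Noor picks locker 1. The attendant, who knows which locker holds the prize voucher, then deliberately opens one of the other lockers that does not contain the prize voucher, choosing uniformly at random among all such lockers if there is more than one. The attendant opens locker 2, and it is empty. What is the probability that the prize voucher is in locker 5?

Apply Bayes' rule, conditioning on where the prize voucher actually is.
If it is in locker 1 (prior 4/17): the attendant has 4 equally likely choices, so probability 1/4; weight (4/17)·(1/4) = 1/17.
If it is in locker 2 (prior 4/17): the attendant opened locker 2, so this case is ruled out; weight (4/17)·0 = 0.
If it is in locker 3 (prior 1/17): the attendant has 3 equally likely choices, so probability 1/3; weight (1/17)·(1/3) = 1/51.
If it is in locker 4 (prior 6/17): the attendant has 3 equally likely choices, so probability 1/3; weight (6/17)·(1/3) = 2/17.
If it is in locker 5 (prior 2/17): the attendant has 3 equally likely choices, so probability 1/3; weight (2/17)·(1/3) = 2/51.
The weights sum to 4/17.
So P(the prize voucher in locker 5 | the attendant opened locker 2) = (2/51) / (4/17) = 1/6.

1/6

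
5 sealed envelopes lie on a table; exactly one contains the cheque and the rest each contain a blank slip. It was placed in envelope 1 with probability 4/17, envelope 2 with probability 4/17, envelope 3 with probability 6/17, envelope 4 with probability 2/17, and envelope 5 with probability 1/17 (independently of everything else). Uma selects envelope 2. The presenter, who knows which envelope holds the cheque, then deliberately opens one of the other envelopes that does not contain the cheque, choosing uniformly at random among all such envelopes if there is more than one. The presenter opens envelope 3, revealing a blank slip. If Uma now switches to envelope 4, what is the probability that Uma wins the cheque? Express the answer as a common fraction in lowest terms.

Apply Bayes' rule, conditioning on where the cheque actually is.
If it is in envelope 1 (prior 4/17): the presenter has 3 equally likely choices, so probability 1/3; weight (4/17)·(1/3) = 4/51.
If it is in envelope 2 (prior 4/17): the presenter has 4 equally likely choices, so probability 1/4; weight (4/17)·(1/4) = 1/17.
If it is in envelope 3 (prior 6/17): the presenter opened envelope 3, so this case is ruled out; weight (6/17)·0 = 0.
If it is in envelope 4 (prior 2/17): the presenter has 3 equally likely choices, so probability 1/3; weight (2/17)·(1/3) = 2/51.
If it is in envelope 5 (prior 1/17): the presenter has 3 equally likely choices, so probability 1/3; weight (1/17)·(1/3) = 1/51.
The weights sum to 10/51.
So P(the cheque in envelope 4 | the presenter opened envelope 3) = (2/51) / (10/51) = 1/5.

1/5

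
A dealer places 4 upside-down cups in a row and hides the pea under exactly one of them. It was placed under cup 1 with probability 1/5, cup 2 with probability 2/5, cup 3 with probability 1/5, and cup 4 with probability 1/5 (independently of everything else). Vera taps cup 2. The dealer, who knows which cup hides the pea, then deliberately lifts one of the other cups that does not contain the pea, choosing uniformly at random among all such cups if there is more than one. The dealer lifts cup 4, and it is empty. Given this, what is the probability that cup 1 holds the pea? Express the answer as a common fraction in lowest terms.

Apply Bayes' rule, conditioning on where the pea actually is.
If it is under either of cups 1 and 3 (prior 1/5 each): the dealer has 2 equally likely choices, so probability 1/2; weight (1/5)·(1/2) = 1/10 each.
If it is under cup 2 (prior 2/5): the dealer has 3 equally likely choices, so probability 1/3; weight (2/5)·(1/3) = 2/15.
If it is under cup 4 (prior 1/5): the dealer opened cup 4, so this case is ruled out; weight (1/5)·0 = 0.
The weights sum to 1/3.
So P(the pea under cup 1 | the dealer opened cup 4) = (1/10) / (1/3) = 3/10.

3/10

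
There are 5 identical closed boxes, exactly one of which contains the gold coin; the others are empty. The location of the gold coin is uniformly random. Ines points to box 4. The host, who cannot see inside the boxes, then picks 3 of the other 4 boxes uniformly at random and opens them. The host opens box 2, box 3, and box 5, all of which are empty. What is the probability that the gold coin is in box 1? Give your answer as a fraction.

Because the host chose which boxes to open without knowing where the gold coin is, the choice is independent of the prize location. Learning that none of the 3 opened boxes holds the gold coin simply rules out those 3 locations and leaves the remaining 2 boxes still equally likely by symmetry.
So P(the gold coin in box 1) = 1/2.

1/2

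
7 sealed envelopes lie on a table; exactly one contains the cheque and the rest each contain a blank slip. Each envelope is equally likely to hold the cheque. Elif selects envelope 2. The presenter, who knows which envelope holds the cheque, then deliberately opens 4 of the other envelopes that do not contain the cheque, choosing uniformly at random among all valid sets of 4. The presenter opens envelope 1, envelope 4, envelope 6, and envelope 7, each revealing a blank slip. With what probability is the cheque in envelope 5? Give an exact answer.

Consider each possible location of the cheque in turn.
If it is in any of envelopes 1, 4, 6, and 7 (prior 1/7 each): that envelope was opened and seen not to hold the prize — ruled out; weight (1/7)·0 = 0 each.
If it is in envelope 2 (prior 1/7): the presenter has 15 equally likely choices, so probability 1/15; weight (1/7)·(1/15) = 1/105.
If it is in either of envelopes 3 and 5 (prior 1/7 each): the presenter has 5 equally likely choices, so probability 1/5; weight (1/7)·(1/5) = 1/35 each.
The weights sum to 1/15.
So P(the cheque in envelope 5 | the presenter opened envelope 1, envelope 4, envelope 6, and envelope 7) = (1/35) / (1/15) = 3/7.

3/7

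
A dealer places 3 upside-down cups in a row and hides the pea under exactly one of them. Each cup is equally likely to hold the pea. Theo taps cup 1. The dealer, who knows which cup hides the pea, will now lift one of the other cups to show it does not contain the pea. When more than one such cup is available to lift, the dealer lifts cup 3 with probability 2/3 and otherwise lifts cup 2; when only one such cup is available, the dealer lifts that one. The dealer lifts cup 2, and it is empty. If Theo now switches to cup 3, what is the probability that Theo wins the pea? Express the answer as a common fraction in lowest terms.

Condition on the true location of the pea.
If it is under cup 1 (prior 1/3): cup 3 is available but not opened, probability 1/3; weight (1/3)·(1/3) = 1/9.
If it is under cup 2 (prior 1/3): the dealer opened cup 2, so this case is ruled out; weight (1/3)·0 = 0.
If it is under cup 3 (prior 1/3): only cup 2 is available, probability 1; weight (1/3)·1 = 1/3.
The weights sum to 4/9.
So P(the pea under cup 3 | the dealer opened cup 2) = (1/3) / (4/9) = 3/4.

3/4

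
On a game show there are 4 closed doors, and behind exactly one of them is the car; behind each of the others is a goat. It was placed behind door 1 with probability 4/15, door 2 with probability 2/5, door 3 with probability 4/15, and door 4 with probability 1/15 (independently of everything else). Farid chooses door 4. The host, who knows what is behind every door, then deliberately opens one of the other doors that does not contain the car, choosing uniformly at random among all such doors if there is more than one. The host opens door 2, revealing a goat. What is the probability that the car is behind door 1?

Consider each possible location of the car in turn.
If it is behind either of doors 1 and 3 (prior 4/15 each): the host has 2 equally likely choices, so probability 1/2; weight (4/15)·(1/2) = 2/15 each.
If it is behind door 2 (prior 2/5): the host opened door 2, so this case is ruled out; weight (2/5)·0 = 0.
If it is behind door 4 (prior 1/15): the host has 3 equally likely choices, so probability 1/3; weight (1/15)·(1/3) = 1/45.
The weights sum to 13/45.
So P(the car behind door 1 | the host opened door 2) = (2/15) / (13/45) = 6/13.

6/13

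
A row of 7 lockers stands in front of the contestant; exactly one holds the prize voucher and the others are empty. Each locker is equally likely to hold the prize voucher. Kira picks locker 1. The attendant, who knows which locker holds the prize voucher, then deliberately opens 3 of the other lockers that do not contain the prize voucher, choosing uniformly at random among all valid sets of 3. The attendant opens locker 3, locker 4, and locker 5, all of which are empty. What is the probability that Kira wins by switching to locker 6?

2/7

Condition on the true location of the prize voucher.
If it is in locker 1 (prior 1/7): the attendant has 20 equally likely choices, so probability 1/20; weight (1/7)·(1/20) = 1/140.
If it is in any of lockers 2, 6, and 7 (prior 1/7 each): the attendant has 10 equally likely choices, so probability 1/10; weight (1/7)·(1/10) = 1/70 each.
If it is in any of lockers 3, 4, and 5 (prior 1/7 each): that locker was opened and seen not to hold the prize — ruled out; weight (1/7)·0 = 0 each.
The weights sum to 1/20.
So P(the prize voucher in locker 6 | the attendant opened locker 3, locker 4, and locker 5) = (1/70) / (1/20) = 2/7.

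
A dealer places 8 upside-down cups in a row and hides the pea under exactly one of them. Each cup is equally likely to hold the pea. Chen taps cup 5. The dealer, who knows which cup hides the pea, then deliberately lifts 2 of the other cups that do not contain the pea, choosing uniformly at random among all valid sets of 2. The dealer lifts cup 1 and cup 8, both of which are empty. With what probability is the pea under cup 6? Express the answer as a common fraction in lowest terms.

7/40

Apply Bayes' rule, conditioning on where the pea actually is.
If it is under either of cups 1 and 8 (prior 1/8 each): that cup was opened and seen not to hold the prize — ruled out; weight (1/8)·0 = 0 each.
If it is under any of cups 2, 3, 4, 6, and 7 (prior 1/8 each): the dealer has 15 equally likely choices, so probability 1/15; weight (1/8)·(1/15) = 1/120 each.
If it is under cup 5 (prior 1/8): the dealer has 21 equally likely choices, so probability 1/21; weight (1/8)·(1/21) = 1/168.
The weights sum to 1/21.
So P(the pea under cup 6 | the dealer opened cup 1 and cup 8) = (1/120) / (1/21) = 7/40.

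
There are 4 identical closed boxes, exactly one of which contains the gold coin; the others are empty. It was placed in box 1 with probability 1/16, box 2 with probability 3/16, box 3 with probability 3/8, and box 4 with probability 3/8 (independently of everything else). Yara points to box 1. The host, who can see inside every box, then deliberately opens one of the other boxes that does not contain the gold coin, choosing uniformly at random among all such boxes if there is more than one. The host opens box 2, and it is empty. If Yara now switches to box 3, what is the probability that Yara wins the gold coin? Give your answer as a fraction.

Apply Bayes' rule, conditioning on where the gold coin actually is.
If it is in box 1 (prior 1/16): the host has 3 equally likely choices, so probability 1/3; weight (1/16)·(1/3) = 1/48.
If it is in box 2 (prior 3/16): the host opened box 2, so this case is ruled out; weight (3/16)·0 = 0.
If it is in either of boxes 3 and 4 (prior 3/8 each): the host has 2 equally likely choices, so probability 1/2; weight (3/8)·(1/2) = 3/16 each.
The weights sum to 19/48.
So P(the gold coin in box 3 | the host opened box 2) = (3/16) / (19/48) = 9/19.

9/19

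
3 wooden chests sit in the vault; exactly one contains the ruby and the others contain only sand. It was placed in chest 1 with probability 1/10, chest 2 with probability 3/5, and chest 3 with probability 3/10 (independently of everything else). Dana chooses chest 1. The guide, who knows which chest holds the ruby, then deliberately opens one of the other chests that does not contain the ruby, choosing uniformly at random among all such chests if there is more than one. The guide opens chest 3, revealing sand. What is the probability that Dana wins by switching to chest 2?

Apply Bayes' rule, conditioning on where the ruby actually is.
If it is in chest 1 (prior 1/10): the guide has 2 equally likely choices, so probability 1/2; weight (1/10)·(1/2) = 1/20.
If it is in chest 2 (prior 3/5): the guide has no choice, probability 1; weight (3/5)·1 = 3/5.
If it is in chest 3 (prior 3/10): the guide opened chest 3, so this case is ruled out; weight (3/10)·0 = 0.
The weights sum to 13/20.
So P(the ruby in chest 2 | the guide opened chest 3) = (3/5) / (13/20) = 12/13.

12/13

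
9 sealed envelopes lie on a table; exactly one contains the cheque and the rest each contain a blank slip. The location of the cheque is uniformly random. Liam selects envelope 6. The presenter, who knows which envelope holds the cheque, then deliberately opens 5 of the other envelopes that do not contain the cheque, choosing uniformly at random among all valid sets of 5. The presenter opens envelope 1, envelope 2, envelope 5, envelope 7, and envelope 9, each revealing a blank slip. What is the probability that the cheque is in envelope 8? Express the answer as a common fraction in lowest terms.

8/27

Apply Bayes' rule, conditioning on where the cheque actually is.
If it is in any of envelopes 1, 2, 5, 7, and 9 (prior 1/9 each): that envelope was opened and seen not to hold the prize — ruled out; weight (1/9)·0 = 0 each.
If it is in any of envelopes 3, 4, and 8 (prior 1/9 each): the presenter has 21 equally likely choices, so probability 1/21; weight (1/9)·(1/21) = 1/189 each.
If it is in envelope 6 (prior 1/9): the presenter has 56 equally likely choices, so probability 1/56; weight (1/9)·(1/56) = 1/504.
The weights sum to 1/56.
So P(the cheque in envelope 8 | the presenter opened envelope 1, envelope 2, envelope 5, envelope 7, and envelope 9) = (1/189) / (1/56) = 8/27.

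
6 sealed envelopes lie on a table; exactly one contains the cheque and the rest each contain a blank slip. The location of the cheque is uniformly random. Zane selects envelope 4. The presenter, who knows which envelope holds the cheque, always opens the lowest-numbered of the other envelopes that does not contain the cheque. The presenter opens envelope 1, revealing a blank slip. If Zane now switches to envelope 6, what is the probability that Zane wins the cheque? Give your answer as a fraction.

Consider each possible location of the cheque in turn.
If it is in envelope 1 (prior 1/6): the presenter opened envelope 1, so this case is ruled out; weight (1/6)·0 = 0.
If it is in any of envelopes 2, 3, 4, 5, and 6 (prior 1/6 each): envelope 1 is the lowest-numbered option available, probability 1; weight (1/6)·1 = 1/6 each.
The weights sum to 5/6.
So P(the cheque in envelope 6 | the presenter opened envelope 1) = (1/6) / (5/6) = 1/5.

1/5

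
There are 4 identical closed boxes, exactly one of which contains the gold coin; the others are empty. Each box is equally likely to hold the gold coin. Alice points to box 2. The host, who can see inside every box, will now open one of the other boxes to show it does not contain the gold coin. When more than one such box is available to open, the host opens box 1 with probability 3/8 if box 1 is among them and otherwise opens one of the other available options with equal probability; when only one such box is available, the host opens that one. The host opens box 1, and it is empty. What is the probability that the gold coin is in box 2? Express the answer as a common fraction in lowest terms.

1/3

Consider each possible location of the gold coin in turn.
If it is in box 1 (prior 1/4): the host opened box 1, so this case is ruled out; weight (1/4)·0 = 0.
If it is in any of boxes 2, 3, and 4 (prior 1/4 each): box 1 is available, opened with probability 3/8; weight (1/4)·(3/8) = 3/32 each.
The weights sum to 9/32.
So P(the gold coin in box 2 | the host opened box 1) = (3/32) / (9/32) = 1/3.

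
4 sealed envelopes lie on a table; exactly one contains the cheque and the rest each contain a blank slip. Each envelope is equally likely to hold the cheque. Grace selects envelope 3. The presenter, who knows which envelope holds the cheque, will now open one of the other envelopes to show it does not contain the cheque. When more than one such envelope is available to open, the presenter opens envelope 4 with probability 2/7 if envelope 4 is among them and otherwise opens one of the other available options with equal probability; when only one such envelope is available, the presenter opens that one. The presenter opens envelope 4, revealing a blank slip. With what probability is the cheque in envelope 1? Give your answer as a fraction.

1/3

Apply Bayes' rule, conditioning on where the cheque actually is.
If it is in any of envelopes 1, 2, and 3 (prior 1/4 each): envelope 4 is available, opened with probability 2/7; weight (1/4)·(2/7) = 1/14 each.
If it is in envelope 4 (prior 1/4): the presenter opened envelope 4, so this case is ruled out; weight (1/4)·0 = 0.
The weights sum to 3/14.
So P(the cheque in envelope 1 | the presenter opened envelope 4) = (1/14) / (3/14) = 1/3.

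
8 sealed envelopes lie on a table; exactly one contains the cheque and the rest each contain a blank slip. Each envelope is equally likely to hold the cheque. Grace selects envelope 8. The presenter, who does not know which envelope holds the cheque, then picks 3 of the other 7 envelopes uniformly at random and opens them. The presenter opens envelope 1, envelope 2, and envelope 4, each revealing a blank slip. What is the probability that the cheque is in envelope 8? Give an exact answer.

1/5

Because the presenter chose which envelopes to open without knowing where the cheque is, the choice is independent of the prize location. Learning that none of the 3 opened envelopes holds the cheque simply rules out those 3 locations and leaves the remaining 5 envelopes still equally likely by symmetry.
So P(the cheque in envelope 8) = 1/5.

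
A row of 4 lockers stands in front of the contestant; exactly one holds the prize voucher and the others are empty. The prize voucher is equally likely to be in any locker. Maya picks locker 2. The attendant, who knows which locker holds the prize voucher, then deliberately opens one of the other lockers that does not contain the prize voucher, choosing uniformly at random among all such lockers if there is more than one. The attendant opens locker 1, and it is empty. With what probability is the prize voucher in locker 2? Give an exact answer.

1/4

Condition on the true location of the prize voucher.
If it is in locker 1 (prior 1/4): the attendant opened locker 1, so this case is ruled out; weight (1/4)·0 = 0.
If it is in locker 2 (prior 1/4): the attendant has 3 equally likely choices, so probability 1/3; weight (1/4)·(1/3) = 1/12.
If it is in either of lockers 3 and 4 (prior 1/4 each): the attendant has 2 equally likely choices, so probability 1/2; weight (1/4)·(1/2) = 1/8 each.
The weights sum to 1/3.
So P(the prize voucher in locker 2 | the attendant opened locker 1) = (1/12) / (1/3) = 1/4.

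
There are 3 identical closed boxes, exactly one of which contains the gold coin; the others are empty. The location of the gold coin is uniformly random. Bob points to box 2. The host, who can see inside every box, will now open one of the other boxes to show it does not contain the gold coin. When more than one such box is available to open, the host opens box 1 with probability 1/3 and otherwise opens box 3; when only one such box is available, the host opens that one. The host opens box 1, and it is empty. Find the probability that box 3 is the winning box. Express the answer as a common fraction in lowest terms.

3/4

Consider each possible location of the gold coin in turn.
If it is in box 1 (prior 1/3): the host opened box 1, so this case is ruled out; weight (1/3)·0 = 0.
If it is in box 2 (prior 1/3): box 1 is available, opened with probability 1/3; weight (1/3)·(1/3) = 1/9.
If it is in box 3 (prior 1/3): only box 1 is available, probability 1; weight (1/3)·1 = 1/3.
The weights sum to 4/9.
So P(the gold coin in box 3 | the host opened box 1) = (1/3) / (4/9) = 3/4.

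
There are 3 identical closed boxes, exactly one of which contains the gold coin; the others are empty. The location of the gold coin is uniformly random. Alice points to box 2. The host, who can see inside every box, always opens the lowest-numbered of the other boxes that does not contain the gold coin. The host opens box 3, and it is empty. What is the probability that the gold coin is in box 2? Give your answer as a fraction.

Apply Bayes' rule, conditioning on where the gold coin actually is.
If it is in box 1 (prior 1/3): box 3 is the lowest-numbered option available, probability 1; weight (1/3)·1 = 1/3.
If it is in box 2 (prior 1/3): the host would have opened box 1 instead, probability 0; weight (1/3)·0 = 0.
If it is in box 3 (prior 1/3): the host opened box 3, so this case is ruled out; weight (1/3)·0 = 0.
The weights sum to 1/3.
So P(the gold coin in box 2 | the host opened box 3) = 0 / (1/3) = 0.

0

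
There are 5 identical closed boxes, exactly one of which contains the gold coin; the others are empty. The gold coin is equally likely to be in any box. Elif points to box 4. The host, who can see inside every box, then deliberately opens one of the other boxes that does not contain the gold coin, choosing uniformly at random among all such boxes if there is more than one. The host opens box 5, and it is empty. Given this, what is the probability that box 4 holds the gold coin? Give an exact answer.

Apply Bayes' rule, conditioning on where the gold coin actually is.
If it is in any of boxes 1, 2, and 3 (prior 1/5 each): the host has 3 equally likely choices, so probability 1/3; weight (1/5)·(1/3) = 1/15 each.
If it is in box 4 (prior 1/5): the host has 4 equally likely choices, so probability 1/4; weight (1/5)·(1/4) = 1/20.
If it is in box 5 (prior 1/5): the host opened box 5, so this case is ruled out; weight (1/5)·0 = 0.
The weights sum to 1/4.
So P(the gold coin in box 4 | the host opened box 5) = (1/20) / (1/4) = 1/5.

1/5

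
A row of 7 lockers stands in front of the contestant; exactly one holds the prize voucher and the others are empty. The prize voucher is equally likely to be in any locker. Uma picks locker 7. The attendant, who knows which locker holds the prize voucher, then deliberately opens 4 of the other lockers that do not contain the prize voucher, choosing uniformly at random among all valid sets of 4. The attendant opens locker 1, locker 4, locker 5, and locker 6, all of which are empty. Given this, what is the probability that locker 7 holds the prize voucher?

1/7

Consider each possible location of the prize voucher in turn.
If it is in any of lockers 1, 4, 5, and 6 (prior 1/7 each): that locker was opened and seen not to hold the prize — ruled out; weight (1/7)·0 = 0 each.
If it is in either of lockers 2 and 3 (prior 1/7 each): the attendant has 5 equally likely choices, so probability 1/5; weight (1/7)·(1/5) = 1/35 each.
If it is in locker 7 (prior 1/7): the attendant has 15 equally likely choices, so probability 1/15; weight (1/7)·(1/15) = 1/105.
The weights sum to 1/15.
So P(the prize voucher in locker 7 | the attendant opened locker 1, locker 4, locker 5, and locker 6) = (1/105) / (1/15) = 1/7.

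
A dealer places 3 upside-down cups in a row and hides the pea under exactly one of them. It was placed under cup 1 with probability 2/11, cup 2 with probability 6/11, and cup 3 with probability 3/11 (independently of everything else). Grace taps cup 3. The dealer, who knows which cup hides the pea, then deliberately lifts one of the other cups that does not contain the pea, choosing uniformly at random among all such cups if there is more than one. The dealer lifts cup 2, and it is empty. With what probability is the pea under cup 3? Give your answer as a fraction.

3/7

Consider each possible location of the pea in turn.
If it is under cup 1 (prior 2/11): the dealer has no choice, probability 1; weight (2/11)·1 = 2/11.
If it is under cup 2 (prior 6/11): the dealer opened cup 2, so this case is ruled out; weight (6/11)·0 = 0.
If it is under cup 3 (prior 3/11): the dealer has 2 equally likely choices, so probability 1/2; weight (3/11)·(1/2) = 3/22.
The weights sum to 7/22.
So P(the pea under cup 3 | the dealer opened cup 2) = (3/22) / (7/22) = 3/7.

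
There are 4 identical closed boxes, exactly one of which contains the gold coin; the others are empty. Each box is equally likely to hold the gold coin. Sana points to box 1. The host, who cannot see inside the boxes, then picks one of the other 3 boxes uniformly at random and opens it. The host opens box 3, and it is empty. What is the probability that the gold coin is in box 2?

1/3

Consider each possible location of the gold coin in turn.
If it is in any of boxes 1, 2, and 4 (prior 1/4 each): the host picks box 3 with probability 1/3 regardless, and it is not the prize; weight (1/4)·(1/3) = 1/12 each.
If it is in box 3 (prior 1/4): the host opened box 3, so this case is ruled out; weight (1/4)·0 = 0.
The weights sum to 1/4.
So P(the gold coin in box 2 | the host opened box 3) = (1/12) / (1/4) = 1/3.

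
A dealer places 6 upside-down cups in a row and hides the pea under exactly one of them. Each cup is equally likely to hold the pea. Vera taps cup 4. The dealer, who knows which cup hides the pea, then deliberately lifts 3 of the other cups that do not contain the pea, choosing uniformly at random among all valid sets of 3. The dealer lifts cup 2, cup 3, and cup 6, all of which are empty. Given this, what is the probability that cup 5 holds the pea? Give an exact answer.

5/12

Consider each possible location of the pea in turn.
If it is under either of cups 1 and 5 (prior 1/6 each): the dealer has 4 equally likely choices, so probability 1/4; weight (1/6)·(1/4) = 1/24 each.
If it is under any of cups 2, 3, and 6 (prior 1/6 each): that cup was opened and seen not to hold the prize — ruled out; weight (1/6)·0 = 0 each.
If it is under cup 4 (prior 1/6): the dealer has 10 equally likely choices, so probability 1/10; weight (1/6)·(1/10) = 1/60.
The weights sum to 1/10.
So P(the pea under cup 5 | the dealer opened cup 2, cup 3, and cup 6) = (1/24) / (1/10) = 5/12.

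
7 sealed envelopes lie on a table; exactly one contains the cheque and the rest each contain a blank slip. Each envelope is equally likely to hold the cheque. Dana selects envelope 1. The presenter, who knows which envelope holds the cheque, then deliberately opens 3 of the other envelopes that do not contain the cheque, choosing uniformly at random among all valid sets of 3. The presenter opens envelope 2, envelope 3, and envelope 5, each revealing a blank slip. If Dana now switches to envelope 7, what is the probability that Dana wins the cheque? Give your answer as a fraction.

Condition on the true location of the cheque.
If it is in envelope 1 (prior 1/7): the presenter has 20 equally likely choices, so probability 1/20; weight (1/7)·(1/20) = 1/140.
If it is in any of envelopes 2, 3, and 5 (prior 1/7 each): that envelope was opened and seen not to hold the prize — ruled out; weight (1/7)·0 = 0 each.
If it is in any of envelopes 4, 6, and 7 (prior 1/7 each): the presenter has 10 equally likely choices, so probability 1/10; weight (1/7)·(1/10) = 1/70 each.
The weights sum to 1/20.
So P(the cheque in envelope 7 | the presenter opened envelope 2, envelope 3, and envelope 5) = (1/70) / (1/20) = 2/7.

2/7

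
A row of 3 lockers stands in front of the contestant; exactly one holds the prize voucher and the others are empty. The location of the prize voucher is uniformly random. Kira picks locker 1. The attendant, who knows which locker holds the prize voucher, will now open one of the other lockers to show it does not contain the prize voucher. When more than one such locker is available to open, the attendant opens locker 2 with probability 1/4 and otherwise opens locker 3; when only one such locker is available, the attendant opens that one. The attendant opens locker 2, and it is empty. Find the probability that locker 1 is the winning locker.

1/5

Condition on the true location of the prize voucher.
If it is in locker 1 (prior 1/3): locker 2 is available, opened with probability 1/4; weight (1/3)·(1/4) = 1/12.
If it is in locker 2 (prior 1/3): the attendant opened locker 2, so this case is ruled out; weight (1/3)·0 = 0.
If it is in locker 3 (prior 1/3): only locker 2 is available, probability 1; weight (1/3)·1 = 1/3.
The weights sum to 5/12.
So P(the prize voucher in locker 1 | the attendant opened locker 2) = (1/12) / (5/12) = 1/5.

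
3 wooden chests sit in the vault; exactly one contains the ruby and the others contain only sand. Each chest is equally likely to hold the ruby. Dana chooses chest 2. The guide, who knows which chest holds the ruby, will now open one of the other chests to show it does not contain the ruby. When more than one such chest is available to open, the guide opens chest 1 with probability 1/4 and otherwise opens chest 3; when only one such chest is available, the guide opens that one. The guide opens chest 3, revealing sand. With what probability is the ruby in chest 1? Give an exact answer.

Consider each possible location of the ruby in turn.
If it is in chest 1 (prior 1/3): only chest 3 is available, probability 1; weight (1/3)·1 = 1/3.
If it is in chest 2 (prior 1/3): chest 1 is available but not opened, probability 3/4; weight (1/3)·(3/4) = 1/4.
If it is in chest 3 (prior 1/3): the guide opened chest 3, so this case is ruled out; weight (1/3)·0 = 0.
The weights sum to 7/12.
So P(the ruby in chest 1 | the guide opened chest 3) = (1/3) / (7/12) = 4/7.

4/7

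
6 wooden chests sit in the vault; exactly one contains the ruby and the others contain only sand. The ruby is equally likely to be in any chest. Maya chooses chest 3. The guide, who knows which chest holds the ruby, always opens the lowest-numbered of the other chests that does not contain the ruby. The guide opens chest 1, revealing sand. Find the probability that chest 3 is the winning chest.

1/5

Apply Bayes' rule, conditioning on where the ruby actually is.
If it is in chest 1 (prior 1/6): the guide opened chest 1, so this case is ruled out; weight (1/6)·0 = 0.
If it is in any of chests 2, 3, 4, 5, and 6 (prior 1/6 each): chest 1 is the lowest-numbered option available, probability 1; weight (1/6)·1 = 1/6 each.
The weights sum to 5/6.
So P(the ruby in chest 3 | the guide opened chest 1) = (1/6) / (5/6) = 1/5.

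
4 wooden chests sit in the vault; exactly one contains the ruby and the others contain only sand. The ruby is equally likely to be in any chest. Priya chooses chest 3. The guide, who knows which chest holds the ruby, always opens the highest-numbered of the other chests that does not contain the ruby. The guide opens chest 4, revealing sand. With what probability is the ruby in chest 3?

Condition on the true location of the ruby.
If it is in any of chests 1, 2, and 3 (prior 1/4 each): chest 4 is the highest-numbered option available, probability 1; weight (1/4)·1 = 1/4 each.
If it is in chest 4 (prior 1/4): the guide opened chest 4, so this case is ruled out; weight (1/4)·0 = 0.
The weights sum to 3/4.
So P(the ruby in chest 3 | the guide opened chest 4) = (1/4) / (3/4) = 1/3.

1/3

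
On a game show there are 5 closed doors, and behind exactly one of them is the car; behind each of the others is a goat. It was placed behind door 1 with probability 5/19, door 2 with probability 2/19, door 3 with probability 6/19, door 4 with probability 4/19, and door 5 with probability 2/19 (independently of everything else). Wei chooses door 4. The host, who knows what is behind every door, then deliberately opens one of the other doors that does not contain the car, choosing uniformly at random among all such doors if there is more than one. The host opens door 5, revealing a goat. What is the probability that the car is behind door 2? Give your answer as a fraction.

Consider each possible location of the car in turn.
If it is behind door 1 (prior 5/19): the host has 3 equally likely choices, so probability 1/3; weight (5/19)·(1/3) = 5/57.
If it is behind door 2 (prior 2/19): the host has 3 equally likely choices, so probability 1/3; weight (2/19)·(1/3) = 2/57.
If it is behind door 3 (prior 6/19): the host has 3 equally likely choices, so probability 1/3; weight (6/19)·(1/3) = 2/19.
If it is behind door 4 (prior 4/19): the host has 4 equally likely choices, so probability 1/4; weight (4/19)·(1/4) = 1/19.
If it is behind door 5 (prior 2/19): the host opened door 5, so this case is ruled out; weight (2/19)·0 = 0.
The weights sum to 16/57.
So P(the car behind door 2 | the host opened door 5) = (2/57) / (16/57) = 1/8.

1/8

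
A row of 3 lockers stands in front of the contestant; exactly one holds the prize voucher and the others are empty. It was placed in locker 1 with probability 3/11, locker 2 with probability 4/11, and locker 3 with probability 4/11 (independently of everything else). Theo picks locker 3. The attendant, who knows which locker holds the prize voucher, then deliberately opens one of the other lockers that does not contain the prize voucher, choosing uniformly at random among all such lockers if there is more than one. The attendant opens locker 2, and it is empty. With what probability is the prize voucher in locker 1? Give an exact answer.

3/5

Consider each possible location of the prize voucher in turn.
If it is in locker 1 (prior 3/11): the attendant has no choice, probability 1; weight (3/11)·1 = 3/11.
If it is in locker 2 (prior 4/11): the attendant opened locker 2, so this case is ruled out; weight (4/11)·0 = 0.
If it is in locker 3 (prior 4/11): the attendant has 2 equally likely choices, so probability 1/2; weight (4/11)·(1/2) = 2/11.
The weights sum to 5/11.
So P(the prize voucher in locker 1 | the attendant opened locker 2) = (3/11) / (5/11) = 3/5.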